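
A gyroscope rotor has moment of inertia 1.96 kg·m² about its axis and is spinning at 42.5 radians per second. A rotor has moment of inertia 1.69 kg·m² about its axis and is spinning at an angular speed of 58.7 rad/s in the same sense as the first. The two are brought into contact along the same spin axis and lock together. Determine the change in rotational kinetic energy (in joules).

No external torque acts about the common axis, so total angular momentum is conserved.
Taking A's sense as positive: L = (1.960)(42.5) + (1.690)(58.7) = 182.5 kg·m²·rad/s.
Combined I = 1.960 + 1.690 = 3.650 kg·m².
ω_f = L / I = 182.5 / 3.650 = 50.00 rad/s.
KE_i = ½ΣIω² = 4682 J; KE_f = ½(3.650)(50.00)² = 4563 J.

ΔKE ≈ -119 J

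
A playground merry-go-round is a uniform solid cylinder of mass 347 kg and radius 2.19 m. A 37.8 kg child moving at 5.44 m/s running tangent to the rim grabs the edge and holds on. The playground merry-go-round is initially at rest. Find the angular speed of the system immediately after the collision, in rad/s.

|ω_f| ≈ 0.444 rad/s

The axle reaction passes through the axle and exerts no torque about it; angular momentum about the axle is conserved through the impact.
I_p = ½(347)(2.19)² = 832.1 kg·m². Taking the sense of the child's angular momentum as positive, L_{child} = m v R = (37.8)(5.44)(2.19) = 450.3 kg·m²/s.
L_i = 0 + 450.3 = 450.3 kg·m²/s.
After sticking, I_f = I_p + m R² = 832.1 + (37.8)(2.19)² = 1013 kg·m².
ω_f = L_i / I_f = 450.3 / 1013 = 0.4444 rad/s.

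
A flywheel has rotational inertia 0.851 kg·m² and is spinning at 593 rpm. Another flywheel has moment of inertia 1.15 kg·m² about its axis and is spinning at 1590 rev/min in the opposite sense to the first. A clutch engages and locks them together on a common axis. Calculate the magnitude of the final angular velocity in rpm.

The coupling torques are internal; angular momentum about the shared axis is conserved.
Taking A's sense as positive: L = (0.8510)(593) − (1.150)(1590) = -1324 kg·m²·rpm.
Combined I = 0.8510 + 1.150 = 2.001 kg·m².
ω_f = L / I = -1324 / 2.001 = -661.6 rpm.

|ω_f| ≈ 662 rpm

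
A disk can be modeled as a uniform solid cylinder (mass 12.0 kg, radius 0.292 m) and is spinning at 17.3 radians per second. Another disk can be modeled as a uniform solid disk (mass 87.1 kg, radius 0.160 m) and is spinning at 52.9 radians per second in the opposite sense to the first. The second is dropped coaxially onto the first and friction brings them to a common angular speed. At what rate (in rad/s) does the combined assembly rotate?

|ω_f| ≈ 30.8 rad/s

The coupling torques are internal; angular momentum about the shared axis is conserved.
Moments of inertia: I_A = ½(12.0)(0.292)² = 0.5116 kg·m²; I_B = ½(87.1)(0.160)² = 1.115 kg·m².
Taking A's sense as positive: L = (0.5116)(17.3) − (1.115)(52.9) = -50.13 kg·m²·rad/s.
Combined I = 0.5116 + 1.115 = 1.626 kg·m².
ω_f = L / I = -50.13 / 1.626 = -30.82 rad/s.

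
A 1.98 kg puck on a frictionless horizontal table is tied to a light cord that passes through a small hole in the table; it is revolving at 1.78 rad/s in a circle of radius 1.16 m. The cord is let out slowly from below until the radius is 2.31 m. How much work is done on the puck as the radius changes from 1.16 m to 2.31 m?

The constraining force is radial, so m r² ω about the center is conserved.
ω₂ = ω₁ (r₁/r₂)² = (1.78)(1.16/2.31)² = 0.4489 rad/s.
W = ΔKE = ½m(v₂² − v₁²) = -3.156 J.

W ≈ -3.16 J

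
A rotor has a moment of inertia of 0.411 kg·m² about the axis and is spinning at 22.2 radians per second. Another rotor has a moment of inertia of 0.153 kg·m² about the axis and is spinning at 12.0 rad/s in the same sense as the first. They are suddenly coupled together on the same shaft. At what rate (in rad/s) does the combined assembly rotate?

No external torque acts about the common axis, so total angular momentum is conserved.
Taking A's sense as positive: L = (0.4110)(22.2) + (0.1530)(12.0) = 10.96 kg·m²·rad/s.
Combined I = 0.4110 + 0.1530 = 0.5640 kg·m².
ω_f = L / I = 10.96 / 0.5640 = 19.43 rad/s.

|ω_f| ≈ 19.4 rad/s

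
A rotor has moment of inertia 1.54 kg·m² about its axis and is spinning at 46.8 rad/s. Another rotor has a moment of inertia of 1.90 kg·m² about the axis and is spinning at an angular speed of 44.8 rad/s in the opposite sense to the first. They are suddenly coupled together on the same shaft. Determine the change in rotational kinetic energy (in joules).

ΔKE ≈ -3570 J

No external torque acts about the common axis, so total angular momentum is conserved.
Taking A's sense as positive: L = (1.540)(46.8) − (1.900)(44.8) = -13.05 kg·m²·rad/s.
Combined I = 1.540 + 1.900 = 3.440 kg·m².
ω_f = L / I = -13.05 / 3.440 = -3.793 rad/s.
KE_i = ½ΣIω² = 3593 J; KE_f = ½(3.440)(3.793)² = 24.75 J.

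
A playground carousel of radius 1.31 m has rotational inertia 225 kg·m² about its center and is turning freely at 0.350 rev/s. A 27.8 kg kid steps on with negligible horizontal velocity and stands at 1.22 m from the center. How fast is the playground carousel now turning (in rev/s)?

ω_f ≈ 0.296 rev/s

The added mass arrives with no angular momentum about the center, and any external torque about the center is negligible, so the system's angular momentum is conserved.
Added inertia Σmr² = (27.8)(1.22)² = 41.38 kg·m²; I_f = 225.0 + 41.38 = 266.4 kg·m².
ω_f = I_p ω_i / I_f = (225.0)(0.350) / 266.4 = 0.2956 rev/s.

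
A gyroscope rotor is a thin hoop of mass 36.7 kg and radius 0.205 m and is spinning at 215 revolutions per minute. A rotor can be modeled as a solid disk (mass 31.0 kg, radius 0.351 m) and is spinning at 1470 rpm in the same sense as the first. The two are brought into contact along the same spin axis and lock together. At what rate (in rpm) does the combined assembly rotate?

The coupling torques are internal; angular momentum about the shared axis is conserved.
Moments of inertia: I_A = (36.7)(0.205)² = 1.542 kg·m²; I_B = ½(31.0)(0.351)² = 1.910 kg·m².
Taking A's sense as positive: L = (1.542)(215) + (1.910)(1470) = 3139 kg·m²·rpm.
Combined I = 1.542 + 1.910 = 3.452 kg·m².
ω_f = L / I = 3139 / 3.452 = 909.3 rpm.

|ω_f| ≈ 909 rpm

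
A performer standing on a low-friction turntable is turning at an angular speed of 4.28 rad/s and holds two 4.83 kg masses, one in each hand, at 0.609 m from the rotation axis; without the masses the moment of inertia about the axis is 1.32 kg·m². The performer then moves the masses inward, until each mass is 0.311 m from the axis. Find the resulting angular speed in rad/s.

ω₂ ≈ 9.31 rad/s

No external torque acts about the spin axis, so angular momentum is conserved.
I₁ = 1.32 + 2(4.83)(0.609)² = 4.903 kg·m²; I₂ = 1.32 + 2(4.83)(0.311)² = 2.254 kg·m².
ω₂ = I₁ω₁ / I₂ = (4.903)(4.28 rad/s) / (2.254) = 9.308 rad/s.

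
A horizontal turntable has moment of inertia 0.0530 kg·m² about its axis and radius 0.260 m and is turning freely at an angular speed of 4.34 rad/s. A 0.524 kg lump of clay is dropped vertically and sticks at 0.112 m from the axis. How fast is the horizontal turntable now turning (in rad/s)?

The added mass arrives with no angular momentum about the axis, and any external torque about the axis is negligible, so the system's angular momentum is conserved.
Added inertia Σmr² = (0.524)(0.112)² = 0.006573 kg·m²; I_f = 0.05300 + 0.006573 = 0.05957 kg·m².
ω_f = I_p ω_i / I_f = (0.05300)(4.34) / 0.05957 = 3.861 rad/s.

ω_f ≈ 3.86 rad/s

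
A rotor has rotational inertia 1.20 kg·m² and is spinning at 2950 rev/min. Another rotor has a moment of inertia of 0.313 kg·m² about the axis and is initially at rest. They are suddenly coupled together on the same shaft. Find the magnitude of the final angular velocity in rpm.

The coupling torques are internal; angular momentum about the shared axis is conserved.
Taking A's sense as positive: L = (1.200)(2950) = 3540 kg·m²·rpm.
Combined I = 1.200 + 0.3130 = 1.513 kg·m².
ω_f = L / I = 3540 / 1.513 = 2340 rpm.

|ω_f| ≈ 2340 rpm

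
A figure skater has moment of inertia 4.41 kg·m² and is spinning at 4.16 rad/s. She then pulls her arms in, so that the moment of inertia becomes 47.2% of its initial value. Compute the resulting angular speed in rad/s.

ω₂ ≈ 8.81 rad/s

Angular momentum about the spin axis is conserved since the torque about it is zero.
I₂ = 0.472 × 4.41 = 2.082 kg·m².
ω₂ = I₁ω₁ / I₂ = (4.410)(4.16 rad/s) / (2.082) = 8.814 rad/s.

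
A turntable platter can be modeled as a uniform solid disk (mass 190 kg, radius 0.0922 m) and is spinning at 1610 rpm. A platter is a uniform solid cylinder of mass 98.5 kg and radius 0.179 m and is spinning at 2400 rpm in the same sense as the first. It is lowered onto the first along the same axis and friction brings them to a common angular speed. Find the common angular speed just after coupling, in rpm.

|ω_f| ≈ 2130 rpm

The coupling torques are internal; angular momentum about the shared axis is conserved.
Moments of inertia: I_A = ½(190)(0.0922)² = 0.8076 kg·m²; I_B = ½(98.5)(0.179)² = 1.578 kg·m².
Taking A's sense as positive: L = (0.8076)(1610) + (1.578)(2400) = 5087 kg·m²·rpm.
Combined I = 0.8076 + 1.578 = 2.386 kg·m².
ω_f = L / I = 5087 / 2.386 = 2133 rpm.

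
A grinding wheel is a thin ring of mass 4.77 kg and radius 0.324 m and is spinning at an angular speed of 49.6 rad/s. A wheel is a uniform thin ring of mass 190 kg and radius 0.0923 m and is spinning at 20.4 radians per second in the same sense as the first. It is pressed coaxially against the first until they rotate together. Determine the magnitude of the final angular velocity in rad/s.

The coupling torques are internal; angular momentum about the shared axis is conserved.
Moments of inertia: I_A = (4.77)(0.324)² = 0.5007 kg·m²; I_B = (190)(0.0923)² = 1.619 kg·m².
Taking A's sense as positive: L = (0.5007)(49.6) + (1.619)(20.4) = 57.86 kg·m²·rad/s.
Combined I = 0.5007 + 1.619 = 2.119 kg·m².
ω_f = L / I = 57.86 / 2.119 = 27.30 rad/s.

|ω_f| ≈ 27.3 rad/s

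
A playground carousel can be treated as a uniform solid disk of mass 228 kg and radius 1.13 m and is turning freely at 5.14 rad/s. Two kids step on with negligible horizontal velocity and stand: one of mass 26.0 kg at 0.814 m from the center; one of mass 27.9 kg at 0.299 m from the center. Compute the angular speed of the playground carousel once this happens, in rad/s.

The added mass arrives with no angular momentum about the center, and any external torque about the center is negligible, so the system's angular momentum is conserved.
I_p = ½(228)(1.13)² = 145.6 kg·m².
Added inertia Σmr² = (26.0)(0.814)² + (27.9)(0.299)² = 19.72 kg·m²; I_f = 145.6 + 19.72 = 165.3 kg·m².
ω_f = I_p ω_i / I_f = (145.6)(5.14) / 165.3 = 4.527 rad/s.

ω_f ≈ 4.53 rad/s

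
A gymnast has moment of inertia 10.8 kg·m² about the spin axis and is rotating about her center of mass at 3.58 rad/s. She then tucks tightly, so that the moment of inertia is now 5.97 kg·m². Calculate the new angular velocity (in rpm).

With no external torque about the axis, L is conserved: I₁ω₁ = I₂ω₂.
ω₂ = I₁ω₁ / I₂ = (10.80)(3.58 rad/s) / (5.970) = 6.476 rad/s = 61.84 rpm.

ω₂ ≈ 61.8 rpm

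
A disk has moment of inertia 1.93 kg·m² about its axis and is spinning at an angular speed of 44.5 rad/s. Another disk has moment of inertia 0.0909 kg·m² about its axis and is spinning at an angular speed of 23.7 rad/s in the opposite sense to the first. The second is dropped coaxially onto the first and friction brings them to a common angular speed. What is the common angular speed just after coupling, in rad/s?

The coupling torques are internal; angular momentum about the shared axis is conserved.
Taking A's sense as positive: L = (1.930)(44.5) − (0.09090)(23.7) = 83.73 kg·m²·rad/s.
Combined I = 1.930 + 0.09090 = 2.021 kg·m².
ω_f = L / I = 83.73 / 2.021 = 41.43 rad/s.

|ω_f| ≈ 41.4 rad/s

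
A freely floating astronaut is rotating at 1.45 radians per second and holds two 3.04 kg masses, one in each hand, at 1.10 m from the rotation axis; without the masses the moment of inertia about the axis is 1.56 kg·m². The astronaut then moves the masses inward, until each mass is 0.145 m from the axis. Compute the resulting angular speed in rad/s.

With no external torque about the axis, L is conserved: I₁ω₁ = I₂ω₂.
I₁ = 1.56 + 2(3.04)(1.10)² = 8.917 kg·m²; I₂ = 1.56 + 2(3.04)(0.145)² = 1.688 kg·m².
ω₂ = I₁ω₁ / I₂ = (8.917)(1.45 rad/s) / (1.688) = 7.660 rad/s.

ω₂ ≈ 7.66 rad/s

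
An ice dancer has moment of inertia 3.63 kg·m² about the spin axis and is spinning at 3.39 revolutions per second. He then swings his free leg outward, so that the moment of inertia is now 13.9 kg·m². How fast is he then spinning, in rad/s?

ω₂ ≈ 5.56 rad/s

With no external torque about the axis, L is conserved: I₁ω₁ = I₂ω₂.
ω₂ = I₁ω₁ / I₂ = (3.630)(3.39 rev/s) / (13.90) = 0.8853 rev/s = 5.563 rad/s.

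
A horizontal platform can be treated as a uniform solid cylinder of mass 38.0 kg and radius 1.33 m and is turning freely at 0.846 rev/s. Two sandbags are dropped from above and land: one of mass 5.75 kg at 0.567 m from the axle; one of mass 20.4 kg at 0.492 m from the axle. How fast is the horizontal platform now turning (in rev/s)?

No external torque acts about the axle; L_before = L_after.
I_p = ½(38.0)(1.33)² = 33.61 kg·m².
Added inertia Σmr² = (5.75)(0.567)² + (20.4)(0.492)² = 6.787 kg·m²; I_f = 33.61 + 6.787 = 40.40 kg·m².
ω_f = I_p ω_i / I_f = (33.61)(0.846) / 40.40 = 0.7039 rev/s.

ω_f ≈ 0.704 rev/s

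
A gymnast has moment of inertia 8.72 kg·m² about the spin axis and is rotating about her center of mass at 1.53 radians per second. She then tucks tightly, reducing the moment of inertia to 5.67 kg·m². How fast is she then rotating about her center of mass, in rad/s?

ω₂ ≈ 2.35 rad/s

With no external torque about the axis, L is conserved: I₁ω₁ = I₂ω₂.
ω₂ = I₁ω₁ / I₂ = (8.720)(1.53 rad/s) / (5.670) = 2.353 rad/s.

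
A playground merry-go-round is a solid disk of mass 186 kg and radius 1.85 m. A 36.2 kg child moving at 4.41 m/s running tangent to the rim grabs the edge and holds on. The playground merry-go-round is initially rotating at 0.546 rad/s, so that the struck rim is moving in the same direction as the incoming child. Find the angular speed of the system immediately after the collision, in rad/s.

About the axle the impulsive forces during the collision are internal, so angular momentum about that axis is conserved.
I_p = ½(186)(1.85)² = 318.3 kg·m². Taking the sense of the child's angular momentum as positive, L_{child} = m v R = (36.2)(4.41)(1.85) = 295.3 kg·m²/s.
L_i = +I_p ω_p + m v R = +(318.3)(0.546) + 295.3 = 469.1 kg·m²/s.
After sticking, I_f = I_p + m R² = 318.3 + (36.2)(1.85)² = 442.2 kg·m².
ω_f = L_i / I_f = 469.1 / 442.2 = 1.061 rad/s.

|ω_f| ≈ 1.06 rad/s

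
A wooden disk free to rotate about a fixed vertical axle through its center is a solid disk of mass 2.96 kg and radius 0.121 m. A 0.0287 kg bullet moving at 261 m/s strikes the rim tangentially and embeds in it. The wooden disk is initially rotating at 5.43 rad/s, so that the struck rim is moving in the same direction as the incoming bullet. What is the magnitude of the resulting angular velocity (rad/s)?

|ω_f| ≈ 46.4 rad/s

About the axle the impulsive forces during the collision are internal, so angular momentum about that axis is conserved.
I_p = ½(2.96)(0.121)² = 0.02167 kg·m². Taking the sense of the bullet's angular momentum as positive, L_{bullet} = m v R = (0.0287)(261)(0.121) = 0.9064 kg·m²/s.
L_i = +I_p ω_p + m v R = +(0.02167)(5.43) + 0.9064 = 1.024 kg·m²/s.
After sticking, I_f = I_p + m R² = 0.02167 + (0.0287)(0.121)² = 0.02209 kg·m².
ω_f = L_i / I_f = 1.024 / 0.02209 = 46.36 rad/s.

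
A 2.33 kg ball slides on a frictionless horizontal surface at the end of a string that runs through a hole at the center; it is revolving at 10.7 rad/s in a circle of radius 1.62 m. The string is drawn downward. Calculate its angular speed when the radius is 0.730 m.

ω₂ ≈ 52.7 rad/s

No torque about the axis ⇒ m r₁² ω₁ = m r₂² ω₂.
ω₂ = ω₁ (r₁/r₂)² = (10.7)(1.62/0.730)² = 52.69 rad/s.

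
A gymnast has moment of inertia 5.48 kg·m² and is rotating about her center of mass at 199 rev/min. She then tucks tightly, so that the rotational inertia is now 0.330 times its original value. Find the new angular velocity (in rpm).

ω₂ ≈ 603 rpm

No external torque acts about the spin axis, so angular momentum is conserved.
I₂ = 0.330 × 5.48 = 1.808 kg·m².
ω₂ = I₁ω₁ / I₂ = (5.480)(199 rpm) / (1.808) = 603.0 rpm.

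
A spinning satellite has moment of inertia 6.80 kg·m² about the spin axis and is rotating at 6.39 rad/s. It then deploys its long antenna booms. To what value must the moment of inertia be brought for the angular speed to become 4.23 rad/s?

I₂ ≈ 10.3 kg·m²

Angular momentum about the spin axis is conserved since the torque about it is zero.
I₂ = I₁ω₁ / ω₂ = (6.80)(6.39) / (4.23) = 10.27 kg·m².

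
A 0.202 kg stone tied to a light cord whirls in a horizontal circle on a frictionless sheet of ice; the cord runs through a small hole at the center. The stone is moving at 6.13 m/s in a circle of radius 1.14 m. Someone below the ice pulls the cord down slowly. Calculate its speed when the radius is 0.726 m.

The only horizontal force on the mass is along the cord (radial), so it exerts no torque about the hole and angular momentum m v r is conserved.
v₂ = v₁ r₁ / r₂ = (6.13)(1.14) / (0.726) = 9.626 m/s.

v₂ ≈ 9.63 m/s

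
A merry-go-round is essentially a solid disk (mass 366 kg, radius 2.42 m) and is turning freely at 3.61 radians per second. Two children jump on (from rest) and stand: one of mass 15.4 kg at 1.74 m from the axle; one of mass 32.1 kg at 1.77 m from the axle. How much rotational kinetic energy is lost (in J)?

No external torque acts about the axle; L_before = L_after.
I_p = ½(366)(2.42)² = 1072 kg·m².
Added inertia Σmr² = (15.4)(1.74)² + (32.1)(1.77)² = 147.2 kg·m²; I_f = 1072 + 147.2 = 1219 kg·m².
ω_f = I_p ω_i / I_f = (1072)(3.61) / 1219 = 3.174 rad/s.
KE_i = ½(1072)(3.610 rad/s)² = 6983 J; KE_f = ½(1219)(3.174)² = 6140 J.

energy lost ≈ 843 J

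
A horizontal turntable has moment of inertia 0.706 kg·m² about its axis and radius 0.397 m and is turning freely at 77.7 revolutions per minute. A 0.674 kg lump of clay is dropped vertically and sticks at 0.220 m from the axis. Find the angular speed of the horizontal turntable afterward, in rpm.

No external torque acts about the axis; L_before = L_after.
Added inertia Σmr² = (0.674)(0.220)² = 0.03262 kg·m²; I_f = 0.7060 + 0.03262 = 0.7386 kg·m².
ω_f = I_p ω_i / I_f = (0.7060)(77.7) / 0.7386 = 74.27 rpm.

ω_f ≈ 74.3 rpm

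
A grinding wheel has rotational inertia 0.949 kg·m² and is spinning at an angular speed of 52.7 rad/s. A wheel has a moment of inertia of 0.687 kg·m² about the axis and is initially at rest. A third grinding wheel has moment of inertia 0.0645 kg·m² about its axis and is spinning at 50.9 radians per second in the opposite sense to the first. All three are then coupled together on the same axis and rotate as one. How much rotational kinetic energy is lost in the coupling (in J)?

ΔKE lost ≈ 759 J

No external torque acts about the common axis, so total angular momentum is conserved.
Taking A's sense as positive: L = (0.9490)(52.7) − (0.06450)(50.9) = 46.73 kg·m²·rad/s.
Combined I = 0.9490 + 0.6870 + 0.06450 = 1.700 kg·m².
ω_f = L / I = 46.73 / 1.700 = 27.48 rad/s.
KE_i = ½ΣIω² = 1401 J; KE_f = ½(1.700)(27.48)² = 642.1 J.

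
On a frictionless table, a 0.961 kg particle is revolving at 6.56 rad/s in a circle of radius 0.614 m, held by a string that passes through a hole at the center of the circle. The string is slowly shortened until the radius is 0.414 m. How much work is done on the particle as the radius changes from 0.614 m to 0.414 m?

W ≈ 9.35 J

No torque about the axis ⇒ m r₁² ω₁ = m r₂² ω₂.
ω₂ = ω₁ (r₁/r₂)² = (6.56)(0.614/0.414)² = 14.43 rad/s.
W = ΔKE = ½m(v₂² − v₁²) = 9.351 J.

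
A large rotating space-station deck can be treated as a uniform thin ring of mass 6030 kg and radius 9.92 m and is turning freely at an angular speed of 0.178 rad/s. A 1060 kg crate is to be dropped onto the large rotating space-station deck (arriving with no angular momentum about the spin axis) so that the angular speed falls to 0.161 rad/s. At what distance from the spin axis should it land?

r ≈ 7.69 m

No external torque acts about the spin axis; L_before = L_after.
I_p = (6030)(9.92)² = 5.934e+05 kg·m².
I_p ω_i = (I_p + m r²) ω_f ⇒ m r² = I_p(ω_i/ω_f − 1) = 5.934e+05(0.178/0.161 − 1) = 62660 kg·m².
r = √(62660/1060) = 7.688 m.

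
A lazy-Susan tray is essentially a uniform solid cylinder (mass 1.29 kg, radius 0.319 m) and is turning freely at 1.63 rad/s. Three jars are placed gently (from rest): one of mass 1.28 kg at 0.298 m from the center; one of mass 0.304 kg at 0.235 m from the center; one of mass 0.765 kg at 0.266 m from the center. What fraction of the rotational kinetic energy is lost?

fraction ≈ 0.738

No external torque acts about the center; L_before = L_after.
I_p = ½(1.29)(0.319)² = 0.06564 kg·m².
Added inertia Σmr² = (1.28)(0.298)² + (0.304)(0.235)² + (0.765)(0.266)² = 0.1846 kg·m²; I_f = 0.06564 + 0.1846 = 0.2502 kg·m².
ω_f = I_p ω_i / I_f = (0.06564)(1.63) / 0.2502 = 0.4276 rad/s.
KE_i = ½(0.06564)(1.630 rad/s)² = 0.08719 J; KE_f = ½(0.2502)(0.4276)² = 0.02287 J.
Fraction lost = 0.7377.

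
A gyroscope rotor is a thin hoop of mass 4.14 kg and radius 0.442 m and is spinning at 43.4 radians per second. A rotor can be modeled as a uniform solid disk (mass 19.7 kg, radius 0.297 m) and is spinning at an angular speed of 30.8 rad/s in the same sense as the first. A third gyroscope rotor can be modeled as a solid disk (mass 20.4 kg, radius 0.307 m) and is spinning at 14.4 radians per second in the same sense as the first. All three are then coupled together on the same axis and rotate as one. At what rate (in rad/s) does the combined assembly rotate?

|ω_f| ≈ 28.7 rad/s

No external torque acts about the common axis, so total angular momentum is conserved.
Moments of inertia: I_A = (4.14)(0.442)² = 0.8088 kg·m²; I_B = ½(19.7)(0.297)² = 0.8689 kg·m²; I_C = ½(20.4)(0.307)² = 0.9613 kg·m².
Taking A's sense as positive: L = (0.8088)(43.4) + (0.8689)(30.8) + (0.9613)(14.4) = 75.71 kg·m²·rad/s.
Combined I = 0.8088 + 0.8689 + 0.9613 = 2.639 kg·m².
ω_f = L / I = 75.71 / 2.639 = 28.69 rad/s.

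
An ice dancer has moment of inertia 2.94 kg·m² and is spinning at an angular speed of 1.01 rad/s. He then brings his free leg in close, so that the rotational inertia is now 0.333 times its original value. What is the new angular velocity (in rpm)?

With no external torque about the axis, L is conserved: I₁ω₁ = I₂ω₂.
I₂ = 0.333 × 2.94 = 0.9790 kg·m².
ω₂ = I₁ω₁ / I₂ = (2.940)(1.01 rad/s) / (0.9790) = 3.033 rad/s = 28.96 rpm.

ω₂ ≈ 29.0 rpm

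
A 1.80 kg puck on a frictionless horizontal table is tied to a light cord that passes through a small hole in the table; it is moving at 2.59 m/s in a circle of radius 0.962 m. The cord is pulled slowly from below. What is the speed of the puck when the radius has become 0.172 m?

The only horizontal force on the mass is along the cord (radial), so it exerts no torque about the hole and angular momentum m v r is conserved.
v₂ = v₁ r₁ / r₂ = (2.59)(0.962) / (0.172) = 14.49 m/s.

v₂ ≈ 14.5 m/s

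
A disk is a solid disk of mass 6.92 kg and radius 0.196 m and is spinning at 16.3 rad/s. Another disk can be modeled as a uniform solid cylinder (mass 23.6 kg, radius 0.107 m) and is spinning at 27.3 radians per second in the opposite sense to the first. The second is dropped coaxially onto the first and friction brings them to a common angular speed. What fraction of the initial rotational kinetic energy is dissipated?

The coupling torques are internal; angular momentum about the shared axis is conserved.
Moments of inertia: I_A = ½(6.92)(0.196)² = 0.1329 kg·m²; I_B = ½(23.6)(0.107)² = 0.1351 kg·m².
Taking A's sense as positive: L = (0.1329)(16.3) − (0.1351)(27.3) = -1.522 kg·m²·rad/s.
Combined I = 0.1329 + 0.1351 = 0.2680 kg·m².
ω_f = L / I = -1.522 / 0.2680 = -5.677 rad/s.
KE_i = ½ΣIω² = 68.00 J; KE_f = ½(0.2680)(5.677)² = 4.319 J.
Fraction dissipated = (KE_i − KE_f)/KE_i = 0.9365.

fraction ≈ 0.936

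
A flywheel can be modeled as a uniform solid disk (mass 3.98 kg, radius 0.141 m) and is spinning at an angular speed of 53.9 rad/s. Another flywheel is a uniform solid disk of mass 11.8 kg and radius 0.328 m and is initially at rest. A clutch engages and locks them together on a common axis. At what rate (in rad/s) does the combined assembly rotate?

No external torque acts about the common axis, so total angular momentum is conserved.
Moments of inertia: I_A = ½(3.98)(0.141)² = 0.03956 kg·m²; I_B = ½(11.8)(0.328)² = 0.6347 kg·m².
Taking A's sense as positive: L = (0.03956)(53.9) = 2.132 kg·m²·rad/s.
Combined I = 0.03956 + 0.6347 = 0.6743 kg·m².
ω_f = L / I = 2.132 / 0.6743 = 3.162 rad/s.

|ω_f| ≈ 3.16 rad/s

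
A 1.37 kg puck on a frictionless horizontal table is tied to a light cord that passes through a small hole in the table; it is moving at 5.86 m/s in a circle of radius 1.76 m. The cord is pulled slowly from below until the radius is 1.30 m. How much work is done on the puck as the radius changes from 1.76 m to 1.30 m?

Central (radial) force ⇒ zero torque about the center ⇒ m v r is constant.
v₂ = v₁ r₁ / r₂ = (5.86)(1.76) / (1.30) = 7.934 m/s.
W = ΔKE = ½m(v₂² − v₁²) = 19.59 J.

W ≈ 19.6 J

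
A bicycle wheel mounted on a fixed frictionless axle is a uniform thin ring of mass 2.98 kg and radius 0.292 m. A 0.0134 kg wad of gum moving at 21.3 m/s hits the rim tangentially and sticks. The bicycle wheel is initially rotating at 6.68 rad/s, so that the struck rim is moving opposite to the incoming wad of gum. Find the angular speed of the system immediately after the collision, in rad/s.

About the axle the impulsive forces during the collision are internal, so angular momentum about that axis is conserved.
I_p = (2.98)(0.292)² = 0.2541 kg·m². Taking the sense of the wad of gum's angular momentum as positive, L_{wad} = m v R = (0.0134)(21.3)(0.292) = 0.08334 kg·m²/s.
L_i = −I_p ω_p + m v R = −(0.2541)(6.68) + 0.08334 = -1.614 kg·m²/s.
After sticking, I_f = I_p + m R² = 0.2541 + (0.0134)(0.292)² = 0.2552 kg·m².
ω_f = L_i / I_f = -1.614 / 0.2552 = -6.324 rad/s.

|ω_f| ≈ 6.32 rad/s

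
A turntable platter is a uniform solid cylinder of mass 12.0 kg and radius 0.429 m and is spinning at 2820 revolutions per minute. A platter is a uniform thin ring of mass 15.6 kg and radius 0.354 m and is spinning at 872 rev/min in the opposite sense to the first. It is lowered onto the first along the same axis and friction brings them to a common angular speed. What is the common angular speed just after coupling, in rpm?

The coupling torques are internal; angular momentum about the shared axis is conserved.
Moments of inertia: I_A = ½(12.0)(0.429)² = 1.104 kg·m²; I_B = (15.6)(0.354)² = 1.955 kg·m².
Taking A's sense as positive: L = (1.104)(2820) − (1.955)(872) = 1409 kg·m²·rpm.
Combined I = 1.104 + 1.955 = 3.059 kg·m².
ω_f = L / I = 1409 / 3.059 = 460.7 rpm.

|ω_f| ≈ 461 rpm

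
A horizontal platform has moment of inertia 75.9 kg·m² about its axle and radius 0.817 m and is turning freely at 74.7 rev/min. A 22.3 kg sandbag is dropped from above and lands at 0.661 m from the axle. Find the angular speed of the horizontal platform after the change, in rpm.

ω_f ≈ 66.2 rpm

The added mass arrives with no angular momentum about the axle, and any external torque about the axle is negligible, so the system's angular momentum is conserved.
Added inertia Σmr² = (22.3)(0.661)² = 9.743 kg·m²; I_f = 75.90 + 9.743 = 85.64 kg·m².
ω_f = I_p ω_i / I_f = (75.90)(74.7) / 85.64 = 66.20 rpm.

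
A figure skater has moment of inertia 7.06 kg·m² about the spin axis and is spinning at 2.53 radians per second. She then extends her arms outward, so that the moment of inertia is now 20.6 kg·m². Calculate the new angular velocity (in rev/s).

ω₂ ≈ 0.138 rev/s

With no external torque about the axis, L is conserved: I₁ω₁ = I₂ω₂.
ω₂ = I₁ω₁ / I₂ = (7.060)(2.53 rad/s) / (20.60) = 0.8671 rad/s = 0.1380 rev/s.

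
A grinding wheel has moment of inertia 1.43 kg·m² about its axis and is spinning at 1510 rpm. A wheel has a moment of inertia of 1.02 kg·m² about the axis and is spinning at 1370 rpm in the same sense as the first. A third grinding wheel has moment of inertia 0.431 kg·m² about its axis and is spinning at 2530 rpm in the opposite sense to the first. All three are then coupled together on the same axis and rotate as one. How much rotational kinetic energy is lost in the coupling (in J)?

ΔKE lost ≈ 31900 J

The coupling torques are internal; angular momentum about the shared axis is conserved.
Taking A's sense as positive: L = (1.430)(1510) + (1.020)(1370) − (0.4310)(2530) = 2466 kg·m²·rpm.
Combined I = 1.430 + 1.020 + 0.4310 = 2.881 kg·m².
ω_f = L / I = 2466 / 2.881 = 856.0 rpm.
KE_i = ½ΣIω² = 43500 J; KE_f = ½(2.881)(89.64)² = 11580 J.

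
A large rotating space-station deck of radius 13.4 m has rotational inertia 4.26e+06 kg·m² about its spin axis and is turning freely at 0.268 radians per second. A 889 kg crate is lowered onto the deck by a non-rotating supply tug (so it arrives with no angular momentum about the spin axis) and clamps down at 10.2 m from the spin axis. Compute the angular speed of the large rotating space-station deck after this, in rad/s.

ω_f ≈ 0.262 rad/s

The added mass arrives with no angular momentum about the spin axis, and any external torque about the spin axis is negligible, so the system's angular momentum is conserved.
Added inertia Σmr² = (889)(10.2)² = 92490 kg·m²; I_f = 4.260e+06 + 92490 = 4.352e+06 kg·m².
ω_f = I_p ω_i / I_f = (4.260e+06)(0.268) / 4.352e+06 = 0.2623 rad/s.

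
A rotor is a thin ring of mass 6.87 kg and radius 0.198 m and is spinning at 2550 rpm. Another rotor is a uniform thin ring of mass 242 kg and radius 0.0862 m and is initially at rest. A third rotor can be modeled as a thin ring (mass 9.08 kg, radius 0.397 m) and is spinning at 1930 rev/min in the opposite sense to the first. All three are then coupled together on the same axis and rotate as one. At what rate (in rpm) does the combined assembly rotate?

|ω_f| ≈ 593 rpm

The coupling torques are internal; angular momentum about the shared axis is conserved.
Moments of inertia: I_A = (6.87)(0.198)² = 0.2693 kg·m²; I_B = (242)(0.0862)² = 1.798 kg·m²; I_C = (9.08)(0.397)² = 1.431 kg·m².
Taking A's sense as positive: L = (0.2693)(2550) − (1.431)(1930) = -2075 kg·m²·rpm.
Combined I = 0.2693 + 1.798 + 1.431 = 3.499 kg·m².
ω_f = L / I = -2075 / 3.499 = -593.2 rpm.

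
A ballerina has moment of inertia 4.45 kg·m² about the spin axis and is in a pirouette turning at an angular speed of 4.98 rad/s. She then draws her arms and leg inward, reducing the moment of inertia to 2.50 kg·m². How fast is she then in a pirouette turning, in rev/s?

Angular momentum about the spin axis is conserved since the torque about it is zero.
ω₂ = I₁ω₁ / I₂ = (4.450)(4.98 rad/s) / (2.500) = 8.864 rad/s = 1.411 rev/s.

ω₂ ≈ 1.41 rev/s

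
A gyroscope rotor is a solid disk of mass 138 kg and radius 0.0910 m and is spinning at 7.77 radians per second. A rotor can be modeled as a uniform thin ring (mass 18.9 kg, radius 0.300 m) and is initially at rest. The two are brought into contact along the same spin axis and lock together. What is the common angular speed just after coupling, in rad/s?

|ω_f| ≈ 1.95 rad/s

No external torque acts about the common axis, so total angular momentum is conserved.
Moments of inertia: I_A = ½(138)(0.0910)² = 0.5714 kg·m²; I_B = (18.9)(0.300)² = 1.701 kg·m².
Taking A's sense as positive: L = (0.5714)(7.77) = 4.440 kg·m²·rad/s.
Combined I = 0.5714 + 1.701 = 2.272 kg·m².
ω_f = L / I = 4.440 / 2.272 = 1.954 rad/s.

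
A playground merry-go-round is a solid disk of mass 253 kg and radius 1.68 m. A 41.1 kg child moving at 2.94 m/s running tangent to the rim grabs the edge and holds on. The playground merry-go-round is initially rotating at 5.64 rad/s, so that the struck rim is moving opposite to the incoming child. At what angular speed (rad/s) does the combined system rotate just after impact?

|ω_f| ≈ 3.83 rad/s

The axle reaction passes through the axle and exerts no torque about it; angular momentum about the axle is conserved through the impact.
I_p = ½(253)(1.68)² = 357.0 kg·m². Taking the sense of the child's angular momentum as positive, L_{child} = m v R = (41.1)(2.94)(1.68) = 203.0 kg·m²/s.
L_i = −I_p ω_p + m v R = −(357.0)(5.64) + 203.0 = -1811 kg·m²/s.
After sticking, I_f = I_p + m R² = 357.0 + (41.1)(1.68)² = 473.0 kg·m².
ω_f = L_i / I_f = -1811 / 473.0 = -3.828 rad/s.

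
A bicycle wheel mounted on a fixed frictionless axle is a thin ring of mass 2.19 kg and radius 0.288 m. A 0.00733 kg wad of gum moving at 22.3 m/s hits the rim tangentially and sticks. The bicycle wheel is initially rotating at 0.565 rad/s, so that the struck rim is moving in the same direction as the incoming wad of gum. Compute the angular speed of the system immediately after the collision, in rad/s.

About the axle the impulsive forces during the collision are internal, so angular momentum about that axis is conserved.
I_p = (2.19)(0.288)² = 0.1816 kg·m². Taking the sense of the wad of gum's angular momentum as positive, L_{wad} = m v R = (0.00733)(22.3)(0.288) = 0.04708 kg·m²/s.
L_i = +I_p ω_p + m v R = +(0.1816)(0.565) + 0.04708 = 0.1497 kg·m²/s.
After sticking, I_f = I_p + m R² = 0.1816 + (0.00733)(0.288)² = 0.1823 kg·m².
ω_f = L_i / I_f = 0.1497 / 0.1823 = 0.8214 rad/s.

|ω_f| ≈ 0.821 rad/s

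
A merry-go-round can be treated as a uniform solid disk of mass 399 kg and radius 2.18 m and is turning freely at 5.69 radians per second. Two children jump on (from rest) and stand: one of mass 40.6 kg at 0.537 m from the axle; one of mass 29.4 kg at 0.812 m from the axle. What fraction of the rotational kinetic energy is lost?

No external torque acts about the axle; L_before = L_after.
I_p = ½(399)(2.18)² = 948.1 kg·m².
Added inertia Σmr² = (40.6)(0.537)² + (29.4)(0.812)² = 31.09 kg·m²; I_f = 948.1 + 31.09 = 979.2 kg·m².
ω_f = I_p ω_i / I_f = (948.1)(5.69) / 979.2 = 5.509 rad/s.
KE_i = ½(948.1)(5.690 rad/s)² = 15350 J; KE_f = ½(979.2)(5.509)² = 14860 J.
Fraction lost = 0.03175.

fraction ≈ 0.0318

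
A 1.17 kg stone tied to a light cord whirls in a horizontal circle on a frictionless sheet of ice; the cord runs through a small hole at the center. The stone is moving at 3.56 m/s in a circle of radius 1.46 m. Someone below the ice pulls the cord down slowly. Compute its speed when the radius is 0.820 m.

v₂ ≈ 6.34 m/s

The only horizontal force on the mass is along the cord (radial), so it exerts no torque about the hole and angular momentum m v r is conserved.
v₂ = v₁ r₁ / r₂ = (3.56)(1.46) / (0.820) = 6.339 m/s.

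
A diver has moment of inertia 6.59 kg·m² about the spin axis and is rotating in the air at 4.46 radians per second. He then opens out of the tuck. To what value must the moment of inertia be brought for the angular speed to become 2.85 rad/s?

Angular momentum about the spin axis is conserved since the torque about it is zero.
I₂ = I₁ω₁ / ω₂ = (6.59)(4.46) / (2.85) = 10.31 kg·m².

I₂ ≈ 10.3 kg·m²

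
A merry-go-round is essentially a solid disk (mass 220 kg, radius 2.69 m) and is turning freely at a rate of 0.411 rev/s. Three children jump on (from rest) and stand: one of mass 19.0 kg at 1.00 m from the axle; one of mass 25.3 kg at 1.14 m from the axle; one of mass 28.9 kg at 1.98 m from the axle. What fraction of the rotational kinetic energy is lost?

fraction ≈ 0.172

No external torque acts about the axle; L_before = L_after.
I_p = ½(220)(2.69)² = 796.0 kg·m².
Added inertia Σmr² = (19.0)(1.00)² + (25.3)(1.14)² + (28.9)(1.98)² = 165.2 kg·m²; I_f = 796.0 + 165.2 = 961.2 kg·m².
ω_f = I_p ω_i / I_f = (796.0)(0.411) / 961.2 = 0.3404 rev/s.
KE_i = ½(796.0)(2.582 rad/s)² = 2654 J; KE_f = ½(961.2)(2.139)² = 2198 J.
Fraction lost = 0.1719.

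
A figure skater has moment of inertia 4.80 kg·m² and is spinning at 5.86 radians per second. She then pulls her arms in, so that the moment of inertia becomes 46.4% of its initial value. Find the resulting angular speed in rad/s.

With no external torque about the axis, L is conserved: I₁ω₁ = I₂ω₂.
I₂ = 0.464 × 4.80 = 2.227 kg·m².
ω₂ = I₁ω₁ / I₂ = (4.800)(5.86 rad/s) / (2.227) = 12.63 rad/s.

ω₂ ≈ 12.6 rad/s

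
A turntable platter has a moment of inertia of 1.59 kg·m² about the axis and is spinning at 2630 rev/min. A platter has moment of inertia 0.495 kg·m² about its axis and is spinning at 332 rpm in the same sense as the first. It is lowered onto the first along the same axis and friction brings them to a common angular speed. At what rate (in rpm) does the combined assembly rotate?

No external torque acts about the common axis, so total angular momentum is conserved.
Taking A's sense as positive: L = (1.590)(2630) + (0.4950)(332) = 4346 kg·m²·rpm.
Combined I = 1.590 + 0.4950 = 2.085 kg·m².
ω_f = L / I = 4346 / 2.085 = 2084 rpm.

|ω_f| ≈ 2080 rpm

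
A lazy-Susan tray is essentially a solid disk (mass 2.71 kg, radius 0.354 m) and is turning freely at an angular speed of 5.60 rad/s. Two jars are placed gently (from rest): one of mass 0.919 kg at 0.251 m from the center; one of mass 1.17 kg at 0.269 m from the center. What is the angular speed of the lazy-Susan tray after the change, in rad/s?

ω_f ≈ 3.04 rad/s

No external torque acts about the center; L_before = L_after.
I_p = ½(2.71)(0.354)² = 0.1698 kg·m².
Added inertia Σmr² = (0.919)(0.251)² + (1.17)(0.269)² = 0.1426 kg·m²; I_f = 0.1698 + 0.1426 = 0.3124 kg·m².
ω_f = I_p ω_i / I_f = (0.1698)(5.60) / 0.3124 = 3.044 rad/s.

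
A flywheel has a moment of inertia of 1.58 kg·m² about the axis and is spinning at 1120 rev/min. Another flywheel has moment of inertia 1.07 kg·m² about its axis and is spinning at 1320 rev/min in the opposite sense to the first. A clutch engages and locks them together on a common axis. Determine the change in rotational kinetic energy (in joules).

No external torque acts about the common axis, so total angular momentum is conserved.
Taking A's sense as positive: L = (1.580)(1120) − (1.070)(1320) = 357.2 kg·m²·rpm.
Combined I = 1.580 + 1.070 = 2.650 kg·m².
ω_f = L / I = 357.2 / 2.650 = 134.8 rpm.
KE_i = ½ΣIω² = 21090 J; KE_f = ½(2.650)(14.12)² = 264.0 J.

ΔKE ≈ -20800 J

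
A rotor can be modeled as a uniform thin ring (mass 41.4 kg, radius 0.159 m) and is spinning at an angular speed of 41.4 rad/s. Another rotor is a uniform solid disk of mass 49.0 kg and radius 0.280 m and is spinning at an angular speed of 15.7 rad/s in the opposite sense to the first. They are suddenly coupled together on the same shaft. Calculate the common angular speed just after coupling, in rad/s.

|ω_f| ≈ 4.44 rad/s

The coupling torques are internal; angular momentum about the shared axis is conserved.
Moments of inertia: I_A = (41.4)(0.159)² = 1.047 kg·m²; I_B = ½(49.0)(0.280)² = 1.921 kg·m².
Taking A's sense as positive: L = (1.047)(41.4) − (1.921)(15.7) = 13.17 kg·m²·rad/s.
Combined I = 1.047 + 1.921 = 2.967 kg·m².
ω_f = L / I = 13.17 / 2.967 = 4.440 rad/s.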